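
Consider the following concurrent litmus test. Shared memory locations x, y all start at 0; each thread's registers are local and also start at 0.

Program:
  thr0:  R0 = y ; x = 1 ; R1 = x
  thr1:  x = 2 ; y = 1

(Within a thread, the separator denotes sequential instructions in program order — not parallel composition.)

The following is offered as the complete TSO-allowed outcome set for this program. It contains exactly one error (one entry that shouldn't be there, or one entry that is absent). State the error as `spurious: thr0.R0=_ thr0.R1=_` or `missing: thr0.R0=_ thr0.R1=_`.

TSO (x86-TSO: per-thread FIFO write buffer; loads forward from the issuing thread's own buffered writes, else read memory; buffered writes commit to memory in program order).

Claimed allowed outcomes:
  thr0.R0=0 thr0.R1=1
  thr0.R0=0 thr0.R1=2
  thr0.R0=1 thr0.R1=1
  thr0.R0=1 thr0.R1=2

outcome vector order: (thr0.R0,thr0.R1)
TSO: 3 outcomes — {01, 02, 11}
claimed∖TSO = {12}

spurious: thr0.R0=1 thr0.R1=2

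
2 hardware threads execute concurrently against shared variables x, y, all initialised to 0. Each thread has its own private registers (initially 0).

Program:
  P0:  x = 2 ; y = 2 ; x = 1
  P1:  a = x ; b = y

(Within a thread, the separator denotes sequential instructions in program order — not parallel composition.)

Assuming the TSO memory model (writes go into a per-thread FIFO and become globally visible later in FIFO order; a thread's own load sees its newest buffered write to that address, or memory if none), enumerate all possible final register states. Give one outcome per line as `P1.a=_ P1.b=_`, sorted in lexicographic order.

outcome vector order: (P1.a,P1.b)
|TSO outcomes| = 5

P1.a=0 P1.b=0
P1.a=0 P1.b=2
P1.a=1 P1.b=2
P1.a=2 P1.b=0
P1.a=2 P1.b=2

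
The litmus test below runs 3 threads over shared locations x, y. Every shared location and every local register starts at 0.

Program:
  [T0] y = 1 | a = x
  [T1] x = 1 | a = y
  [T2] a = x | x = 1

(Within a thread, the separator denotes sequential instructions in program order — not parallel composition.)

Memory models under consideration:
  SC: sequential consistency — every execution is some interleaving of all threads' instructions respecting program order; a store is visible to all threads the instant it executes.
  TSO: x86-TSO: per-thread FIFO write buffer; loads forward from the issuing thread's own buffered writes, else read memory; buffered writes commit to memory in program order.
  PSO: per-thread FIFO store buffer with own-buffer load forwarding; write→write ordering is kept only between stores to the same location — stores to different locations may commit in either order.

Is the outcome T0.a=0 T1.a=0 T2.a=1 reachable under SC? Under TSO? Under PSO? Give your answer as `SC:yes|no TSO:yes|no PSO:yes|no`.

outcome vector order: (T0.a,T1.a,T2.a)
SC (6): 010; 011; 100; 101; 110; 111
TSO (8): 000; 001; 010; 011; 100; 101; 110; 111
PSO (8): 000; 001; 010; 011; 100; 101; 110; 111
target 001 ∈ {TSO,PSO}

SC:no TSO:yes PSO:yes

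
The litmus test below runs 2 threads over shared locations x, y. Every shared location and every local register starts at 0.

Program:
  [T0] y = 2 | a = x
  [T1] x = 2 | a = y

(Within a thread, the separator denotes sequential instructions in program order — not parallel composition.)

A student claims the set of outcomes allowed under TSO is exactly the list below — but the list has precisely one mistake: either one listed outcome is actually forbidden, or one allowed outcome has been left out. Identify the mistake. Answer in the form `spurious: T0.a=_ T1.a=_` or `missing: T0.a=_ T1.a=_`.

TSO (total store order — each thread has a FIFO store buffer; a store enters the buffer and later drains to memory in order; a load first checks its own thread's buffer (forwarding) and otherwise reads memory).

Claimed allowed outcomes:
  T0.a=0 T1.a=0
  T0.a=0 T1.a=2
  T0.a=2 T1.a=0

outcome vector order: (T0.a,T1.a)
under TSO → <0 0>, <0 2>, <2 0>, <2 2>
TSO∖claimed = {<2 2>}

missing: T0.a=2 T1.a=2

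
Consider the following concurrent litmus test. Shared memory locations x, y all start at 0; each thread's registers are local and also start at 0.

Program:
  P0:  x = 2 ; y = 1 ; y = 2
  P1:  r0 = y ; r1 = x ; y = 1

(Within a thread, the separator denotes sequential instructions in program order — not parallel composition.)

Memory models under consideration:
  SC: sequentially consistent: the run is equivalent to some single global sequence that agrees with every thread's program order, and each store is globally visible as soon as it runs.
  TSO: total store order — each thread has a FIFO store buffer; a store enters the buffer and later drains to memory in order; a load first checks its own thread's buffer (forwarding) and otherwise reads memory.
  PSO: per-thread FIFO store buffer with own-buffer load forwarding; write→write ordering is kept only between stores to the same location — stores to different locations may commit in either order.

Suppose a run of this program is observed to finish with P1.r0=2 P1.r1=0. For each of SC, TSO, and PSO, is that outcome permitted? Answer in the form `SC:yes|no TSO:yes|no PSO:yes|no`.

SC:no TSO:no PSO:yes

outcome vector order: (P1.r0,P1.r1)
SC: 4 outcomes — {(0,0); (0,2); (1,2); (2,2)}
TSO: 4 outcomes — {(0,0); (0,2); (1,2); (2,2)}
PSO: 6 outcomes — {(0,0); (0,2); (1,0); (1,2); (2,0); (2,2)}
target (2,0) ∈ {PSO}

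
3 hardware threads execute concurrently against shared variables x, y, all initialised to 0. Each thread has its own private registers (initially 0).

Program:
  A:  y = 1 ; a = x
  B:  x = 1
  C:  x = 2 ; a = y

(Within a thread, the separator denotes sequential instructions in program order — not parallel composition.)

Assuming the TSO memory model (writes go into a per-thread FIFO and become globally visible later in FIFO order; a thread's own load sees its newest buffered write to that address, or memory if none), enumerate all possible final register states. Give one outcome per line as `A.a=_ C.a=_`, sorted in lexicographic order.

outcome vector order: (A.a,C.a)
|TSO outcomes| = 6

A.a=0 C.a=0
A.a=0 C.a=1
A.a=1 C.a=0
A.a=1 C.a=1
A.a=2 C.a=0
A.a=2 C.a=1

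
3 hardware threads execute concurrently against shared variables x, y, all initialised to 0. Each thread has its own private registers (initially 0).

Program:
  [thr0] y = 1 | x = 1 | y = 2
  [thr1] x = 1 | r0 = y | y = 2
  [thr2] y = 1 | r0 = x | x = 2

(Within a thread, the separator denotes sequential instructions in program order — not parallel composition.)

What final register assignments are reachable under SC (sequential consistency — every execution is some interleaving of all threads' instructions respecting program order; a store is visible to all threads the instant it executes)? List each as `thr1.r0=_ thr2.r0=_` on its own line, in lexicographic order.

outcome vector order: (thr1.r0,thr2.r0)
|SC outcomes| = 5

thr1.r0=0 thr2.r0=1
thr1.r0=1 thr2.r0=0
thr1.r0=1 thr2.r0=1
thr1.r0=2 thr2.r0=0
thr1.r0=2 thr2.r0=1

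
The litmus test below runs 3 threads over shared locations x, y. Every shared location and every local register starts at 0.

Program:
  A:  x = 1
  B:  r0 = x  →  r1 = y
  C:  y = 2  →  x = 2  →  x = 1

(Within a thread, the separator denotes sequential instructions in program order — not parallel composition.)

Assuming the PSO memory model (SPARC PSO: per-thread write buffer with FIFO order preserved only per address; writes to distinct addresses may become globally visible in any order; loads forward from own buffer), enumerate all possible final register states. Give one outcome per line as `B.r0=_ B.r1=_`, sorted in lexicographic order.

outcome vector order: (B.r0,B.r1)
|PSO outcomes| = 6

B.r0=0 B.r1=0
B.r0=0 B.r1=2
B.r0=1 B.r1=0
B.r0=1 B.r1=2
B.r0=2 B.r1=0
B.r0=2 B.r1=2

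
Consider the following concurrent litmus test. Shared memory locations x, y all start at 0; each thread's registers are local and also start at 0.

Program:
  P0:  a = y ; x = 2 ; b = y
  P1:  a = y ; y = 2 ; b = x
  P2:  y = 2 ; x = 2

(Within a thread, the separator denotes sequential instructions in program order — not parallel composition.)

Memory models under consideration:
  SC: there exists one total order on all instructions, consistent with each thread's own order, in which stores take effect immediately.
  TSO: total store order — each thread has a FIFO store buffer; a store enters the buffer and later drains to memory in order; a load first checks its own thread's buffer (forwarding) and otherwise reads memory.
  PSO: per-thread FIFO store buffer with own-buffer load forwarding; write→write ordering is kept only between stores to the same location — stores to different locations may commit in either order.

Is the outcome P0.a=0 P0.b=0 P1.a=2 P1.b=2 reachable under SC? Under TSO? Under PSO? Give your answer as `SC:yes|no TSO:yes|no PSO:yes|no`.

outcome vector order: (P0.a,P0.b,P1.a,P1.b)
[SC] allowed = {0002; 0022; 0200; 0202; 0220; 0222; 2200; 2202; 2220; 2222}
[TSO] allowed = {0000; 0002; 0020; 0022; 0200; 0202; 0220; 0222; 2200; 2202; 2220; 2222}
[PSO] allowed = {0000; 0002; 0020; 0022; 0200; 0202; 0220; 0222; 2200; 2202; 2220; 2222}
target 0022 ∈ {SC,TSO,PSO}

SC:yes TSO:yes PSO:yes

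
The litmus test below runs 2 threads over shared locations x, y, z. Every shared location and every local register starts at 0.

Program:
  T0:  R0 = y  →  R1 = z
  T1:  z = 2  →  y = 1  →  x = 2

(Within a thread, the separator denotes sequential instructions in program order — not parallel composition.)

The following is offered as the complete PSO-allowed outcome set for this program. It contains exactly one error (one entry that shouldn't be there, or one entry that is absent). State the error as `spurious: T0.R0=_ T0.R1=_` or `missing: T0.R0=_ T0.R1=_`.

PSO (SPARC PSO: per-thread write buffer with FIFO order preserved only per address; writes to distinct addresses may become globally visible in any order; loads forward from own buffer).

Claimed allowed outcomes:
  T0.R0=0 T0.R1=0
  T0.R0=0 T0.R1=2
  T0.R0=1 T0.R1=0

outcome vector order: (T0.R0,T0.R1)
under PSO → (0,0); (0,2); (1,0); (1,2)
PSO∖claimed = {(1,2)}

missing: T0.R0=1 T0.R1=2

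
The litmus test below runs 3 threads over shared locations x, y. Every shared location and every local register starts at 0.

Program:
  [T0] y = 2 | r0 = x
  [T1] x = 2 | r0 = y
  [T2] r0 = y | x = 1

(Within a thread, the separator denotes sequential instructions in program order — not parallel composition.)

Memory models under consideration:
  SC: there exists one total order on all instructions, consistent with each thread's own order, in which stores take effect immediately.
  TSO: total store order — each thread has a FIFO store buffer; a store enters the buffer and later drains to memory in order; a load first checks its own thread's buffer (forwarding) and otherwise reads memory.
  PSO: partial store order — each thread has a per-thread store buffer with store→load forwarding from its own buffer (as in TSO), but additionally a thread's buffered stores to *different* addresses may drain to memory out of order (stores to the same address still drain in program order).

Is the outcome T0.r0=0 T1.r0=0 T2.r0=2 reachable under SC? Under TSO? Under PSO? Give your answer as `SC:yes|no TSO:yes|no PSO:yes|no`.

outcome vector order: (T0.r0,T1.r0,T2.r0)
[SC] allowed = {(0,2,0) (0,2,2) (1,0,0) (1,0,2) (1,2,0) (1,2,2) (2,0,0) (2,0,2) (2,2,0) (2,2,2)}
[TSO] allowed = {(0,0,0) (0,0,2) (0,2,0) (0,2,2) (1,0,0) (1,0,2) (1,2,0) (1,2,2) (2,0,0) (2,0,2) (2,2,0) (2,2,2)}
[PSO] allowed = {(0,0,0) (0,0,2) (0,2,0) (0,2,2) (1,0,0) (1,0,2) (1,2,0) (1,2,2) (2,0,0) (2,0,2) (2,2,0) (2,2,2)}
target (0,0,2) ∈ {TSO,PSO}

SC:no TSO:yes PSO:yes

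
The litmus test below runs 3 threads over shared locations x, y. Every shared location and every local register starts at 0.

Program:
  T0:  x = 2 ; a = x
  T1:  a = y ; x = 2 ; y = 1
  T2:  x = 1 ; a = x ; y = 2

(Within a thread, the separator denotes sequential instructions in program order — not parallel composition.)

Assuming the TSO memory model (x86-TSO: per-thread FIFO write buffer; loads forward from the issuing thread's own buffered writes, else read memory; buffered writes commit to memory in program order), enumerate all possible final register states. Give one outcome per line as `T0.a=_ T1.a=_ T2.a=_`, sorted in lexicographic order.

T0.a=1 T1.a=0 T2.a=1
T0.a=1 T1.a=0 T2.a=2
T0.a=1 T1.a=2 T2.a=1
T0.a=2 T1.a=0 T2.a=1
T0.a=2 T1.a=0 T2.a=2
T0.a=2 T1.a=2 T2.a=1
T0.a=2 T1.a=2 T2.a=2

outcome vector order: (T0.a,T1.a,T2.a)
|TSO outcomes| = 7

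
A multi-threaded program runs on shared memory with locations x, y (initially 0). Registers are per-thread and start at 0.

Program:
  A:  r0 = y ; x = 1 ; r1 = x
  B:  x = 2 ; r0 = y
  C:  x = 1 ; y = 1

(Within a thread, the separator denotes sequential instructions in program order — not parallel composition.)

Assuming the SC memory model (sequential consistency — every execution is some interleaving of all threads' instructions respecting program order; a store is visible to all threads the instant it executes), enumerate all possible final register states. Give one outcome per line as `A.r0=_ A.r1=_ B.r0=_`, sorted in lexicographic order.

outcome vector order: (A.r0,A.r1,B.r0)
|SC outcomes| = 7

A.r0=0 A.r1=1 B.r0=0
A.r0=0 A.r1=1 B.r0=1
A.r0=0 A.r1=2 B.r0=0
A.r0=0 A.r1=2 B.r0=1
A.r0=1 A.r1=1 B.r0=0
A.r0=1 A.r1=1 B.r0=1
A.r0=1 A.r1=2 B.r0=1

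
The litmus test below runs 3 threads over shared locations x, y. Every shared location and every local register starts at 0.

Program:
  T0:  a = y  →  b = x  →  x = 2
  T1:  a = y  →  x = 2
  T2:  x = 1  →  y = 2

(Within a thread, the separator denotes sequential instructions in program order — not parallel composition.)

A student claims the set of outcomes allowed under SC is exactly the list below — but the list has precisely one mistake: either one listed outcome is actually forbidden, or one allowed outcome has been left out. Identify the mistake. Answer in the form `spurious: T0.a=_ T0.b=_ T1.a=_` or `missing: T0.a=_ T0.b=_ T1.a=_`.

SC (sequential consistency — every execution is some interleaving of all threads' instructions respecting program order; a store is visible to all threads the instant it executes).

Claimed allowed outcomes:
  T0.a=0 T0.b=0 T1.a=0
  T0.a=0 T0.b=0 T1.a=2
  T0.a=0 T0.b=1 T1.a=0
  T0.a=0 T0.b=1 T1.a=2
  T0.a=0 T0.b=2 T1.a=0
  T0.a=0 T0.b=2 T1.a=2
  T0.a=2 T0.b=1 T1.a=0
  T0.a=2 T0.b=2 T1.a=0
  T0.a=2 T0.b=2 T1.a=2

missing: T0.a=2 T0.b=1 T1.a=2

outcome vector order: (T0.a,T0.b,T1.a)
SC (10): <0 0 0>, <0 0 2>, <0 1 0>, <0 1 2>, <0 2 0>, <0 2 2>, <2 1 0>, <2 1 2>, <2 2 0>, <2 2 2>
SC∖claimed = {<2 1 2>}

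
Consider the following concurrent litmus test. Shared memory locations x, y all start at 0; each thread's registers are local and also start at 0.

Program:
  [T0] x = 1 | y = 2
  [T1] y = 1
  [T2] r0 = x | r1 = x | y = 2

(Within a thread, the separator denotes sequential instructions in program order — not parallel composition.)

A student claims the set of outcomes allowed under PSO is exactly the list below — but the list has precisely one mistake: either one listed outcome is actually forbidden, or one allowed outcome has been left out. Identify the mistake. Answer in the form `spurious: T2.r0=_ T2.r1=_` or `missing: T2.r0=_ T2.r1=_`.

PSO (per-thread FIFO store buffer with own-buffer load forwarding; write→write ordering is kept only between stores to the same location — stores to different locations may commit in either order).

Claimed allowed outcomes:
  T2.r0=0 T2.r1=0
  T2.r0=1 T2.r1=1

outcome vector order: (T2.r0,T2.r1)
[PSO] allowed = {(0,0), (0,1), (1,1)}
PSO∖claimed = {(0,1)}

missing: T2.r0=0 T2.r1=1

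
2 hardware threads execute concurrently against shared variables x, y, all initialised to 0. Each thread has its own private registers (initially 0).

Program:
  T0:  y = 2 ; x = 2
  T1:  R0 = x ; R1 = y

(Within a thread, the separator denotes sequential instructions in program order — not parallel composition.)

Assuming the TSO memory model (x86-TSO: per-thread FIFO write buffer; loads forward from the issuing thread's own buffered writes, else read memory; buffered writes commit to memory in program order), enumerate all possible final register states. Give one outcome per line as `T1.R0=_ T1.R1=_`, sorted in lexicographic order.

T1.R0=0 T1.R1=0
T1.R0=0 T1.R1=2
T1.R0=2 T1.R1=2

outcome vector order: (T1.R0,T1.R1)
|TSO outcomes| = 3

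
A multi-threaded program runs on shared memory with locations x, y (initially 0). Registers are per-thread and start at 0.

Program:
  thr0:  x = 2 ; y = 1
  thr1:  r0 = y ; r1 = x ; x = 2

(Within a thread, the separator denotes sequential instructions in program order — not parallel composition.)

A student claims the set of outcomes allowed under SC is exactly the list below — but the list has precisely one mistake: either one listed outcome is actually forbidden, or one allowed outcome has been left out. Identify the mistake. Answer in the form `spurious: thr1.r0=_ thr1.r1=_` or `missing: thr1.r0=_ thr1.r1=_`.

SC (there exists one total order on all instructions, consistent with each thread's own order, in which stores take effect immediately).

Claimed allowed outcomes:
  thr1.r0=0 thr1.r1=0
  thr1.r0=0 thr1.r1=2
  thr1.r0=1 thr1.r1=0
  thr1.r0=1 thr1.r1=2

spurious: thr1.r0=1 thr1.r1=0

outcome vector order: (thr1.r0,thr1.r1)
SC (3): 0/0, 0/2, 1/2
claimed∖SC = {1/0}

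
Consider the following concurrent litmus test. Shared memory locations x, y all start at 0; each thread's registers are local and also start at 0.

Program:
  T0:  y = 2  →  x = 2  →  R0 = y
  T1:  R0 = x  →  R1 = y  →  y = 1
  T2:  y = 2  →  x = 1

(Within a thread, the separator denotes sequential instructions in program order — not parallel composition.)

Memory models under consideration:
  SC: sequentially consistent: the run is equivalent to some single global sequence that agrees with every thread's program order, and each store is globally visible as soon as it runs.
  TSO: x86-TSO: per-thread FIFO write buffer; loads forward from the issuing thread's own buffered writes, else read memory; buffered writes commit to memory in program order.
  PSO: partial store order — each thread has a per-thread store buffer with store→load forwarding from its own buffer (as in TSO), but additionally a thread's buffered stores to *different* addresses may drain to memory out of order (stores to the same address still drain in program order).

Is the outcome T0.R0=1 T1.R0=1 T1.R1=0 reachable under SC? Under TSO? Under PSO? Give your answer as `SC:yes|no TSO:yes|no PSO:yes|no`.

SC:no TSO:no PSO:yes

outcome vector order: (T0.R0,T1.R0,T1.R1)
[SC] allowed = {(1,0,0); (1,0,2); (1,1,2); (1,2,2); (2,0,0); (2,0,2); (2,1,2); (2,2,2)}
[TSO] allowed = {(1,0,0); (1,0,2); (1,1,2); (1,2,2); (2,0,0); (2,0,2); (2,1,2); (2,2,2)}
[PSO] allowed = {(1,0,0); (1,0,2); (1,1,0); (1,1,2); (1,2,0); (1,2,2); (2,0,0); (2,0,2); (2,1,0); (2,1,2); (2,2,0); (2,2,2)}
target (1,1,0) ∈ {PSO}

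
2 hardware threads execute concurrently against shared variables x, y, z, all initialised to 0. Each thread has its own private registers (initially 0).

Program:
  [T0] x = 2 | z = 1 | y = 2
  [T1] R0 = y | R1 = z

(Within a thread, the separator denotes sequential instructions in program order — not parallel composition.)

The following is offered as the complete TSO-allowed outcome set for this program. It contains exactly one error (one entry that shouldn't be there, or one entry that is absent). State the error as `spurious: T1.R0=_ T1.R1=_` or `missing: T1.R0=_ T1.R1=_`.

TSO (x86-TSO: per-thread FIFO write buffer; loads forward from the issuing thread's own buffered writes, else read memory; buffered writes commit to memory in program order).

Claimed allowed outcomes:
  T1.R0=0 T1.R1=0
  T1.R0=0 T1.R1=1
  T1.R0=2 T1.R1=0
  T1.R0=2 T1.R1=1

outcome vector order: (T1.R0,T1.R1)
[TSO] allowed = {0/0 0/1 2/1}
claimed∖TSO = {2/0}

spurious: T1.R0=2 T1.R1=0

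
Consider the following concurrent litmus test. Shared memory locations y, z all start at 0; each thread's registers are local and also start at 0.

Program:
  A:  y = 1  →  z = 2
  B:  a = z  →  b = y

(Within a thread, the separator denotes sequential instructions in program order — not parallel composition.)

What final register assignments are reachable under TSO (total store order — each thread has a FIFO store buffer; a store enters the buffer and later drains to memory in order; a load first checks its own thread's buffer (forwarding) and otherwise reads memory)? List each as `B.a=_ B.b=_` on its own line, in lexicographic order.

outcome vector order: (B.a,B.b)
|TSO outcomes| = 3

B.a=0 B.b=0
B.a=0 B.b=1
B.a=2 B.b=1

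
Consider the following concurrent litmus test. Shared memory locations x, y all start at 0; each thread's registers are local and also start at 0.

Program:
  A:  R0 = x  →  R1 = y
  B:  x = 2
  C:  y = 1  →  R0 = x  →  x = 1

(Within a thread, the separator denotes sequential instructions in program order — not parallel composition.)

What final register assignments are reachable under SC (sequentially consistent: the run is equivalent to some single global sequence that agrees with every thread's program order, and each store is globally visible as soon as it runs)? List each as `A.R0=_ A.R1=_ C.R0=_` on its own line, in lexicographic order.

outcome vector order: (A.R0,A.R1,C.R0)
|SC outcomes| = 9

A.R0=0 A.R1=0 C.R0=0
A.R0=0 A.R1=0 C.R0=2
A.R0=0 A.R1=1 C.R0=0
A.R0=0 A.R1=1 C.R0=2
A.R0=1 A.R1=1 C.R0=0
A.R0=1 A.R1=1 C.R0=2
A.R0=2 A.R1=0 C.R0=2
A.R0=2 A.R1=1 C.R0=0
A.R0=2 A.R1=1 C.R0=2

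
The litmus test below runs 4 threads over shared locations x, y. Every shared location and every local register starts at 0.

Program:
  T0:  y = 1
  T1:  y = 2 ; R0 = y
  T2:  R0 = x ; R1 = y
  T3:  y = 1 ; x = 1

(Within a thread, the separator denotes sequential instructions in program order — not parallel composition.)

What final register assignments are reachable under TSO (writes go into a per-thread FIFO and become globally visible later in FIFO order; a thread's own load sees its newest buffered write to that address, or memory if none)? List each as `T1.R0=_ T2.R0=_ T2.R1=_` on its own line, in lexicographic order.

T1.R0=1 T2.R0=0 T2.R1=0
T1.R0=1 T2.R0=0 T2.R1=1
T1.R0=1 T2.R0=0 T2.R1=2
T1.R0=1 T2.R0=1 T2.R1=1
T1.R0=1 T2.R0=1 T2.R1=2
T1.R0=2 T2.R0=0 T2.R1=0
T1.R0=2 T2.R0=0 T2.R1=1
T1.R0=2 T2.R0=0 T2.R1=2
T1.R0=2 T2.R0=1 T2.R1=1
T1.R0=2 T2.R0=1 T2.R1=2

outcome vector order: (T1.R0,T2.R0,T2.R1)
|TSO outcomes| = 10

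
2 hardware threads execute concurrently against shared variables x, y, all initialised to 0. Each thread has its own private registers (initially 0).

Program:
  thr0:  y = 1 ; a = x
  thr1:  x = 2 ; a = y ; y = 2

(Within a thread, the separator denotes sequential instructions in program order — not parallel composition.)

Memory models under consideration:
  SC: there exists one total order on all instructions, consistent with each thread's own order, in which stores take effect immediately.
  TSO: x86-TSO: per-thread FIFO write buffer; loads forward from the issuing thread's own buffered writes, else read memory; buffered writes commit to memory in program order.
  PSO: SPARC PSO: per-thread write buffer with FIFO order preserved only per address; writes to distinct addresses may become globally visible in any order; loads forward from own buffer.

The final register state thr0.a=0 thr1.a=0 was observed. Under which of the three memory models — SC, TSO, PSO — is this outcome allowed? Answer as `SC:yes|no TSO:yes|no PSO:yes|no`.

outcome vector order: (thr0.a,thr1.a)
SC: 3 outcomes — {01; 20; 21}
TSO: 4 outcomes — {00; 01; 20; 21}
PSO: 4 outcomes — {00; 01; 20; 21}
target 00 ∈ {TSO,PSO}

SC:no TSO:yes PSO:yes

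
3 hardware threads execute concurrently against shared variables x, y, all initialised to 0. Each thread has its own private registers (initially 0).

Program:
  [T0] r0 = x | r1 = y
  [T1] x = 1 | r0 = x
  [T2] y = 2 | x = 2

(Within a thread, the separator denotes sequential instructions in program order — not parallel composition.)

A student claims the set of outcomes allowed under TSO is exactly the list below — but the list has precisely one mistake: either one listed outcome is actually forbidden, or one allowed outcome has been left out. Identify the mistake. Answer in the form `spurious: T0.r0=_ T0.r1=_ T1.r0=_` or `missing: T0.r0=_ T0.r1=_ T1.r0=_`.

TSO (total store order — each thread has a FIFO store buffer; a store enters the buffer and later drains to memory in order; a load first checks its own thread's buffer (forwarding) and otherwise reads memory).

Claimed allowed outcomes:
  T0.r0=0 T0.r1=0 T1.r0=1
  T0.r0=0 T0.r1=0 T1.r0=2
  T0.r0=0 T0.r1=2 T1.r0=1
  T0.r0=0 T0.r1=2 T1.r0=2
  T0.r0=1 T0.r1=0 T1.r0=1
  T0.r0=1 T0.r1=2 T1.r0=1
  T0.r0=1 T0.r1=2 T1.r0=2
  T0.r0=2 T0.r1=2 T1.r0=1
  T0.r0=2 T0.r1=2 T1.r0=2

missing: T0.r0=1 T0.r1=0 T1.r0=2

outcome vector order: (T0.r0,T0.r1,T1.r0)
under TSO → (0,0,1); (0,0,2); (0,2,1); (0,2,2); (1,0,1); (1,0,2); (1,2,1); (1,2,2); (2,2,1); (2,2,2)
TSO∖claimed = {(1,0,2)}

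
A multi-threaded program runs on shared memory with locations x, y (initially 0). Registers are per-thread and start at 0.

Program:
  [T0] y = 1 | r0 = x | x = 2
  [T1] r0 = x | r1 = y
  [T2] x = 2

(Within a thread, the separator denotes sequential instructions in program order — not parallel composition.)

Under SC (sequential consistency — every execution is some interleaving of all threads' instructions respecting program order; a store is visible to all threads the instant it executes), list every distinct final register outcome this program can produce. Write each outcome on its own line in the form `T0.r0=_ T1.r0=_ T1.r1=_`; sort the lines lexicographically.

T0.r0=0 T1.r0=0 T1.r1=0
T0.r0=0 T1.r0=0 T1.r1=1
T0.r0=0 T1.r0=2 T1.r1=1
T0.r0=2 T1.r0=0 T1.r1=0
T0.r0=2 T1.r0=0 T1.r1=1
T0.r0=2 T1.r0=2 T1.r1=0
T0.r0=2 T1.r0=2 T1.r1=1

outcome vector order: (T0.r0,T1.r0,T1.r1)
|SC outcomes| = 7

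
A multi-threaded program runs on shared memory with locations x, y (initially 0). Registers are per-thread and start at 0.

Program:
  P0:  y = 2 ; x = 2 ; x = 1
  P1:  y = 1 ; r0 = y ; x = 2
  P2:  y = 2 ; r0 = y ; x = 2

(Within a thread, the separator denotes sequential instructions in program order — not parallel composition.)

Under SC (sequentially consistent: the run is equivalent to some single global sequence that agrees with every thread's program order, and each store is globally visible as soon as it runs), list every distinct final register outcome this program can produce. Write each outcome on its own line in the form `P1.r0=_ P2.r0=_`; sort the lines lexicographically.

outcome vector order: (P1.r0,P2.r0)
|SC outcomes| = 4

P1.r0=1 P2.r0=1
P1.r0=1 P2.r0=2
P1.r0=2 P2.r0=1
P1.r0=2 P2.r0=2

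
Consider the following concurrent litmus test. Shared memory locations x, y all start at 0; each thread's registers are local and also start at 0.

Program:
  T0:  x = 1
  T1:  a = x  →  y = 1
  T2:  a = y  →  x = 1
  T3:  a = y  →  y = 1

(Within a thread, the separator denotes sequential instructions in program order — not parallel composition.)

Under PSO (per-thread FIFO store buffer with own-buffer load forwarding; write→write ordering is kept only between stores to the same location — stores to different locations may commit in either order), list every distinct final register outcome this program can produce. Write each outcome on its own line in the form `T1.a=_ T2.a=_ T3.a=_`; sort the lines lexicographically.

T1.a=0 T2.a=0 T3.a=0
T1.a=0 T2.a=0 T3.a=1
T1.a=0 T2.a=1 T3.a=0
T1.a=0 T2.a=1 T3.a=1
T1.a=1 T2.a=0 T3.a=0
T1.a=1 T2.a=0 T3.a=1
T1.a=1 T2.a=1 T3.a=0
T1.a=1 T2.a=1 T3.a=1

outcome vector order: (T1.a,T2.a,T3.a)
|PSO outcomes| = 8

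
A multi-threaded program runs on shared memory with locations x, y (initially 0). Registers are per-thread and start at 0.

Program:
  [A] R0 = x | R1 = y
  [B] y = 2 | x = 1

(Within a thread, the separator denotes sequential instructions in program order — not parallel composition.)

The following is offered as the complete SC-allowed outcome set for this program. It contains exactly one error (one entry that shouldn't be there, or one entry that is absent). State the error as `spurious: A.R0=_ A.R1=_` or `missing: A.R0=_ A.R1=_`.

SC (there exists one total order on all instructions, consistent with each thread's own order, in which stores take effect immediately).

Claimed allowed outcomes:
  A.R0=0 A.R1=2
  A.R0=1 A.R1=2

outcome vector order: (A.R0,A.R1)
SC (3): (0,0) (0,2) (1,2)
SC∖claimed = {(0,0)}

missing: A.R0=0 A.R1=0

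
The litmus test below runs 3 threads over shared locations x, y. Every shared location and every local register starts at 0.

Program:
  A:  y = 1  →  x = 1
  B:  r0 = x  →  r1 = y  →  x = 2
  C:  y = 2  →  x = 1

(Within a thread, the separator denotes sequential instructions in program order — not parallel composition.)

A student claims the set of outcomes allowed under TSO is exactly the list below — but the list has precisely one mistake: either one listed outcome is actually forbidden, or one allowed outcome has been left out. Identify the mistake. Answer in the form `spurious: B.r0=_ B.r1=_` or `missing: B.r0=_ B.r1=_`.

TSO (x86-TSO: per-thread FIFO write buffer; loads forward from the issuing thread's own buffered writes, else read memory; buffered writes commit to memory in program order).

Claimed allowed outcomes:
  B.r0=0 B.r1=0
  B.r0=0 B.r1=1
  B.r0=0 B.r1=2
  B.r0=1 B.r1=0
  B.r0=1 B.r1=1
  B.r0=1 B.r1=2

outcome vector order: (B.r0,B.r1)
[TSO] allowed = {0/0; 0/1; 0/2; 1/1; 1/2}
claimed∖TSO = {1/0}

spurious: B.r0=1 B.r1=0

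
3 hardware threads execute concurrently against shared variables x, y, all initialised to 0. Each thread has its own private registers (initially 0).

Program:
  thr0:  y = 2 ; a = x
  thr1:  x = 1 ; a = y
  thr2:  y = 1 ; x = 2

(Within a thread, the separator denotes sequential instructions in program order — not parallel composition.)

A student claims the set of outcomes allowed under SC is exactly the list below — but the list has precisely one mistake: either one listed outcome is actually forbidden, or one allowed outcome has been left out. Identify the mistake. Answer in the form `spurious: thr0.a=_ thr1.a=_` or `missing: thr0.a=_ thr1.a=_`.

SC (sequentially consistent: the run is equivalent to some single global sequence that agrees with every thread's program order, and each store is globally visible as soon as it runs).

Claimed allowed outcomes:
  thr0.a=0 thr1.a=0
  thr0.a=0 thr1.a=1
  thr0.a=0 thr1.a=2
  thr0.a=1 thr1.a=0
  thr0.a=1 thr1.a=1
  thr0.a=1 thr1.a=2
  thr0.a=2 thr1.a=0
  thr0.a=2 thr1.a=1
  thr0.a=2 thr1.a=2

outcome vector order: (thr0.a,thr1.a)
SC: 8 outcomes — {01; 02; 10; 11; 12; 20; 21; 22}
claimed∖SC = {00}

spurious: thr0.a=0 thr1.a=0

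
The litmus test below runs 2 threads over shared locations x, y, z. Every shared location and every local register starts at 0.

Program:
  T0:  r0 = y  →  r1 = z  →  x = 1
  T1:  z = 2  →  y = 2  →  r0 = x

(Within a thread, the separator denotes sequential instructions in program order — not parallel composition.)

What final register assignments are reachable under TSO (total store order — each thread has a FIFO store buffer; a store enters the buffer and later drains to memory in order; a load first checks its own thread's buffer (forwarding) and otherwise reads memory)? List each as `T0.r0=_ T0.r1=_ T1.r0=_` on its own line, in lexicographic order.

outcome vector order: (T0.r0,T0.r1,T1.r0)
|TSO outcomes| = 6

T0.r0=0 T0.r1=0 T1.r0=0
T0.r0=0 T0.r1=0 T1.r0=1
T0.r0=0 T0.r1=2 T1.r0=0
T0.r0=0 T0.r1=2 T1.r0=1
T0.r0=2 T0.r1=2 T1.r0=0
T0.r0=2 T0.r1=2 T1.r0=1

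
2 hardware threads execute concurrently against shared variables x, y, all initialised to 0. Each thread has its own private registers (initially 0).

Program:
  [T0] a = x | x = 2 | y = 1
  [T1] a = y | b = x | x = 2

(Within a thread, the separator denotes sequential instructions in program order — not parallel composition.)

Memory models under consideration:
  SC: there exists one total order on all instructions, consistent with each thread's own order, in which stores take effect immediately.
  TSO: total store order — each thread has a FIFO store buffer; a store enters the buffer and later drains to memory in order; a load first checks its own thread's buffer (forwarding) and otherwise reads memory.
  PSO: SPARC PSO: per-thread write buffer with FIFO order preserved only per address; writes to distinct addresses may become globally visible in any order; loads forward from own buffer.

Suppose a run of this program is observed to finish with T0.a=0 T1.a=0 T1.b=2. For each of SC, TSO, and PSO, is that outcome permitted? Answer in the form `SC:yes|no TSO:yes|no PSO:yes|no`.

SC:yes TSO:yes PSO:yes

outcome vector order: (T0.a,T1.a,T1.b)
SC: 4 outcomes — {000, 002, 012, 200}
TSO: 4 outcomes — {000, 002, 012, 200}
PSO: 5 outcomes — {000, 002, 010, 012, 200}
target 002 ∈ {SC,TSO,PSO}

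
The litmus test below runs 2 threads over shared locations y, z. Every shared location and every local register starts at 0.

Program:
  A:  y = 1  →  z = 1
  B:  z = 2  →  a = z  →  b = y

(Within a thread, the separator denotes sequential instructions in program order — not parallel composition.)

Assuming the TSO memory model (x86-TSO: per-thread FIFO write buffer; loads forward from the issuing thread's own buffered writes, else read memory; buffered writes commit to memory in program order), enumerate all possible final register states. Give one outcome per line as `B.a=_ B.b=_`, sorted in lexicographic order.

outcome vector order: (B.a,B.b)
|TSO outcomes| = 3

B.a=1 B.b=1
B.a=2 B.b=0
B.a=2 B.b=1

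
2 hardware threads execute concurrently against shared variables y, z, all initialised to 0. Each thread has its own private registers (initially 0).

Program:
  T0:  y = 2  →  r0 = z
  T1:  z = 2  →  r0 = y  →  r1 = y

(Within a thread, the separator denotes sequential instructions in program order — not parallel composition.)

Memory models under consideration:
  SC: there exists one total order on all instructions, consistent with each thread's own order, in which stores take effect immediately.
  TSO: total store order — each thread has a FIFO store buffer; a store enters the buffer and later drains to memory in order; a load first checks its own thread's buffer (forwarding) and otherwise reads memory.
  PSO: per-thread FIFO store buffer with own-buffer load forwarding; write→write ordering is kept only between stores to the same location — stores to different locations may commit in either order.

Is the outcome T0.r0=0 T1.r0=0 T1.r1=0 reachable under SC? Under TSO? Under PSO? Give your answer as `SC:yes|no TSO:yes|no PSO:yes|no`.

outcome vector order: (T0.r0,T1.r0,T1.r1)
SC (4): 022; 200; 202; 222
TSO (6): 000; 002; 022; 200; 202; 222
PSO (6): 000; 002; 022; 200; 202; 222
target 000 ∈ {TSO,PSO}

SC:no TSO:yes PSO:yes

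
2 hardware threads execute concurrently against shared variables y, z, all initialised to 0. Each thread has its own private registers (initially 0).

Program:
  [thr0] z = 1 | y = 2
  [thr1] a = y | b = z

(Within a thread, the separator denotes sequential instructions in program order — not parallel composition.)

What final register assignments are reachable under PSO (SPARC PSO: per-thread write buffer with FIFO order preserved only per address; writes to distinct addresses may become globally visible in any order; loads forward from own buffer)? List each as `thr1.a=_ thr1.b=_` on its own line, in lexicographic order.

thr1.a=0 thr1.b=0
thr1.a=0 thr1.b=1
thr1.a=2 thr1.b=0
thr1.a=2 thr1.b=1

outcome vector order: (thr1.a,thr1.b)
|PSO outcomes| = 4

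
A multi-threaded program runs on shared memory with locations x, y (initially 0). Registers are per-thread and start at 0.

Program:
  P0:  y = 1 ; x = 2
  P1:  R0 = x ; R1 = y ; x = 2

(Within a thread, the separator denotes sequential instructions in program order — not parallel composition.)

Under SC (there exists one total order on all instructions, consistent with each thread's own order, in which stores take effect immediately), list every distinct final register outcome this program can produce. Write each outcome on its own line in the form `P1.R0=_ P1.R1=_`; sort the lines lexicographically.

P1.R0=0 P1.R1=0
P1.R0=0 P1.R1=1
P1.R0=2 P1.R1=1

outcome vector order: (P1.R0,P1.R1)
|SC outcomes| = 3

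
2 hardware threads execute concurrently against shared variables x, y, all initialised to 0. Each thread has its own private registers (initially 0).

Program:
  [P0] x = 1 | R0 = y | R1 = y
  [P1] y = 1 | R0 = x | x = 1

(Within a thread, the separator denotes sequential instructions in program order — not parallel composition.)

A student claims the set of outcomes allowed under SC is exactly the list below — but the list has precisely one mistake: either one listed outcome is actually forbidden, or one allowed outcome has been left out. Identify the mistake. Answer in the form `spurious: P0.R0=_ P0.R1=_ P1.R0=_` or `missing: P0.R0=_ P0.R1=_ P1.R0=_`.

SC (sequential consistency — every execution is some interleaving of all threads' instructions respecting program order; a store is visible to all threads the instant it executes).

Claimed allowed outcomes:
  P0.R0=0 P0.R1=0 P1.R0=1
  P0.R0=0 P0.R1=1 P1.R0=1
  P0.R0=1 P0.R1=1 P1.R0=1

outcome vector order: (P0.R0,P0.R1,P1.R0)
[SC] allowed = {(0,0,1); (0,1,1); (1,1,0); (1,1,1)}
SC∖claimed = {(1,1,0)}

missing: P0.R0=1 P0.R1=1 P1.R0=0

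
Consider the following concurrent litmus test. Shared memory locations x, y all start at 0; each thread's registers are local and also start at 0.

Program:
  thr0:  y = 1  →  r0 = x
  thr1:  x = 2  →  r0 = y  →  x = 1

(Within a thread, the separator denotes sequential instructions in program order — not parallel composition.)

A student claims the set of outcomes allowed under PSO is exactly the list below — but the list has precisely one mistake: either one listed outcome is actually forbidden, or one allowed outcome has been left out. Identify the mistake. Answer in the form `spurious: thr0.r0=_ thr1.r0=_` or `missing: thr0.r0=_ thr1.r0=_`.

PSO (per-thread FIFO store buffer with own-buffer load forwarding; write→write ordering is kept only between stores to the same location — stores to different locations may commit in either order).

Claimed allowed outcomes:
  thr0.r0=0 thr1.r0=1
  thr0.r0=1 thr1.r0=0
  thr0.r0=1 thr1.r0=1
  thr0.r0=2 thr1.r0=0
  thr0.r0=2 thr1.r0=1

missing: thr0.r0=0 thr1.r0=0

outcome vector order: (thr0.r0,thr1.r0)
PSO (6): 0/0; 0/1; 1/0; 1/1; 2/0; 2/1
PSO∖claimed = {0/0}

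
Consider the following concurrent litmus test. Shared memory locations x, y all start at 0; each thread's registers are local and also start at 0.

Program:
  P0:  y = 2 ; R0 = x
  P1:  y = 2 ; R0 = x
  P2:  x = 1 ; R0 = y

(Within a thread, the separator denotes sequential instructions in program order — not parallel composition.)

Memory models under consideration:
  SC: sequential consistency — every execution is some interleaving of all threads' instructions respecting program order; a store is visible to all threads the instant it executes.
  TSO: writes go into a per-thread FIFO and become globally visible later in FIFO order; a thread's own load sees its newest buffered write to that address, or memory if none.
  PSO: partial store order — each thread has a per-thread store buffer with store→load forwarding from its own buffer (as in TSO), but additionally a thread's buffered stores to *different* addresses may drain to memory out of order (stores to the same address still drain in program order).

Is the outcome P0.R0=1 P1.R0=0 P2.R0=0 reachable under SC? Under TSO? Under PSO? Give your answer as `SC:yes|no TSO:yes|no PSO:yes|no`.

SC:no TSO:yes PSO:yes

outcome vector order: (P0.R0,P1.R0,P2.R0)
under SC → 0/0/2; 0/1/2; 1/0/2; 1/1/0; 1/1/2
under TSO → 0/0/0; 0/0/2; 0/1/0; 0/1/2; 1/0/0; 1/0/2; 1/1/0; 1/1/2
under PSO → 0/0/0; 0/0/2; 0/1/0; 0/1/2; 1/0/0; 1/0/2; 1/1/0; 1/1/2
target 1/0/0 ∈ {TSO,PSO}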